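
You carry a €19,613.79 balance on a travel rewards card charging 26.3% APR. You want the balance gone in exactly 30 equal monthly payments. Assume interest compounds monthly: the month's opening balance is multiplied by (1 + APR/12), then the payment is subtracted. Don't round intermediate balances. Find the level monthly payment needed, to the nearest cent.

€899.00

Monthly rate r = 26.3%/12 = 2.19167% = 0.0219167.
Level-payment amortization: P = B₀·r / (1 − (1+r)^(−n)) = 19613.79·0.0219167 / (1 − 1.02192^(−30)).
Denominator 1 − (1+r)^(−30) = 0.478162201.
P = 429.869 / 0.478162201 ≈ 899.00.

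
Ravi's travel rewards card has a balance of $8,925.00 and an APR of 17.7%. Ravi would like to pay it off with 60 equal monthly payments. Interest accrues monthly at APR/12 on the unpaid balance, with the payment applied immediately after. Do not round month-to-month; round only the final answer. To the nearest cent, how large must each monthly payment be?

Monthly rate r = 17.7%/12 = 1.475% = 0.01475.
Level-payment amortization: P = B₀·r / (1 − (1+r)^(−n)) = 8925.00·0.01475 / (1 − 1.01475^(−60)).
Denominator 1 − (1+r)^(−60) = 0.584609652.
P = 131.644 / 0.584609652 ≈ 225.18.

$225.18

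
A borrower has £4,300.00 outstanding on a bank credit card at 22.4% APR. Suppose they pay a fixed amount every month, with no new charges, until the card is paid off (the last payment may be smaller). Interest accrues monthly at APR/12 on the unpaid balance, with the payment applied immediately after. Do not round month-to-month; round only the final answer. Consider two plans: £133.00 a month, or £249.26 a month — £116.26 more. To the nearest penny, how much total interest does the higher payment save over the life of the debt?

£1,414.83

Monthly rate r = 22.4%/12 = 1.86667% = 0.0186667.
At £133.00/mo: n = ⌈−ln(1 − rB₀/P)/ln(1+r)⌉ = 51 payments (last £2.70); total interest = total paid − £4,300.00 = £2,352.70.
At £249.26/mo: 22 payments (last £3.41); total interest £937.87.
Interest saved = £2,352.70 − £937.87 = £1,414.83.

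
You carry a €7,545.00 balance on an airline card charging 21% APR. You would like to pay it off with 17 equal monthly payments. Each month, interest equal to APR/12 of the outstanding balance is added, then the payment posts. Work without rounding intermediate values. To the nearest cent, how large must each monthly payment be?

Monthly rate r = 21%/12 = 1.75% = 0.0175.
Level-payment amortization: P = B₀·r / (1 − (1+r)^(−n)) = 7545.00·0.0175 / (1 − 1.0175^(−17)).
Denominator 1 − (1+r)^(−17) = 0.255413949.
P = 132.038 / 0.255413949 ≈ 516.95.

€516.95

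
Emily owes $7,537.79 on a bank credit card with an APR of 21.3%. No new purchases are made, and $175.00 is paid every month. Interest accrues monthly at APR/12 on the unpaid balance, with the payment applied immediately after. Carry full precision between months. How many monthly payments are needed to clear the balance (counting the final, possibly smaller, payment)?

83 months

Monthly rate r = 21.3%/12 = 1.775% = 0.01775.
Recurrence: B ← B·(1+r) − $175.00.
Month 1: interest $133.80; balance after payment $7,496.59.
Month 2: interest $133.06; balance after payment $7,454.65.
Closed form: n = −ln(1 − rB₀/P)/ln(1+r) = −ln(0.23545)/ln(1.01775) ≈ 82.200, so the balance reaches zero during payment 83.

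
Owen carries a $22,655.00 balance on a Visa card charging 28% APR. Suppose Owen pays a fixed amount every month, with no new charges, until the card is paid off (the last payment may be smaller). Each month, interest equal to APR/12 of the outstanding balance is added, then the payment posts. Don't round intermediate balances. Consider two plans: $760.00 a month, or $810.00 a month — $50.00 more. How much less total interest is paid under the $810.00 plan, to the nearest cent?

Monthly rate r = 28%/12 = 2.33333% = 0.0233333.
At $760.00/mo: n = ⌈−ln(1 − rB₀/P)/ln(1+r)⌉ = 52 payments (last $427.67); total interest = total paid − $22,655.00 = $16,532.67.
At $810.00/mo: 46 payments (last $681.80); total interest $14,476.80.
Interest saved = $16,532.67 − $14,476.80 = $2,055.87.

$2,055.87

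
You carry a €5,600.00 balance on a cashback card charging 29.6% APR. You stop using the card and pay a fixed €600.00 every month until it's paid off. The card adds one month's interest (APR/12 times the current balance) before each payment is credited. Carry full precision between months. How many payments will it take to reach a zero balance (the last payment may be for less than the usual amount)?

11 months

Monthly rate r = 29.6%/12 = 2.46667% = 0.0246667.
Recurrence: B ← B·(1+r) − €600.00.
Month 1: interest €138.13; balance after payment €5,138.13.
Month 2: interest €126.74; balance after payment €4,664.87.
Closed form: n = −ln(1 − rB₀/P)/ln(1+r) = −ln(0.76978)/ln(1.02467) ≈ 10.738, so the balance reaches zero during payment 11.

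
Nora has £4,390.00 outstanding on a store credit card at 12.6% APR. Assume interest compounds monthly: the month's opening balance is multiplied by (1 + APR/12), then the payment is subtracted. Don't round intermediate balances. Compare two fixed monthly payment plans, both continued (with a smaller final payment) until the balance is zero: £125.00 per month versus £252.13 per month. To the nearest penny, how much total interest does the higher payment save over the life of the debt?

£631.98

Monthly rate r = 12.6%/12 = 1.05% = 0.0105.
At £125.00/mo: n = ⌈−ln(1 − rB₀/P)/ln(1+r)⌉ = 45 payments (last £5.75); total interest = total paid − £4,390.00 = £1,115.75.
At £252.13/mo: 20 payments (last £83.30); total interest £483.77.
Interest saved = £1,115.75 − £483.77 = £631.98.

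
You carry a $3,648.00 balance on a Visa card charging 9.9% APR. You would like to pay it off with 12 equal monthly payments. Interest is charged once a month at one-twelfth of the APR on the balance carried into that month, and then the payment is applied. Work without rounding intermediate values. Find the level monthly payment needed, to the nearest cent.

$320.55

Monthly rate r = 9.9%/12 = 0.825% = 0.00825.
Level-payment amortization: P = B₀·r / (1 − (1+r)^(−n)) = 3648.00·0.00825 / (1 − 1.00825^(−12)).
Denominator 1 − (1+r)^(−12) = 0.0938893564.
P = 30.096 / 0.0938893564 ≈ 320.55.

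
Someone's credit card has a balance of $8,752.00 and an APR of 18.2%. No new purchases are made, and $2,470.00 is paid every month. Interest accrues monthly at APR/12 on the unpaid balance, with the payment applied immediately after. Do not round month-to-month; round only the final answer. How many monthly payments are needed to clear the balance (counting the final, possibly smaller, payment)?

4 payments

Monthly rate r = 18.2%/12 = 1.51667% = 0.0151667.
Recurrence: B ← B·(1+r) − $2,470.00.
Month 1: interest $132.74; balance after payment $6,414.74.
Month 2: interest $97.29; balance after payment $4,042.03.
Month 3: interest $61.30; balance after payment $1,633.33.
Month 4: interest $24.77; balance after payment $0.00.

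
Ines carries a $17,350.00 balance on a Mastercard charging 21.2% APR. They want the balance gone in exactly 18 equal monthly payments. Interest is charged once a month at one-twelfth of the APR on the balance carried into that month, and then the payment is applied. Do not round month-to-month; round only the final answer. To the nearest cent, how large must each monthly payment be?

$1,133.68

Monthly rate r = 21.2%/12 = 1.76667% = 0.0176667.
Level-payment amortization: P = B₀·r / (1 − (1+r)^(−n)) = 17350.00·0.0176667 / (1 − 1.01767^(−18)).
Denominator 1 − (1+r)^(−18) = 0.270374326.
P = 306.517 / 0.270374326 ≈ 1133.68.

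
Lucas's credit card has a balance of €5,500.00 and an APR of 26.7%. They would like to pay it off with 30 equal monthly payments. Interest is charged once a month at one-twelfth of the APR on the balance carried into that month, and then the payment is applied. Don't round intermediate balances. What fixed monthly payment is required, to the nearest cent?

Monthly rate r = 26.7%/12 = 2.225% = 0.02225.
Level-payment amortization: P = B₀·r / (1 − (1+r)^(−n)) = 5500.00·0.02225 / (1 − 1.02225^(−30)).
Denominator 1 − (1+r)^(−30) = 0.483242935.
P = 122.375 / 0.483242935 ≈ 253.24.

€253.24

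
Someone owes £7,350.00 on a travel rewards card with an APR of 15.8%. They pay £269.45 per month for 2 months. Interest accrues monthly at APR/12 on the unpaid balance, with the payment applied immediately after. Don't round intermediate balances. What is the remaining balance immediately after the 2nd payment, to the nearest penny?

£7,002.38

Monthly rate r = 15.8%/12 = 1.31667% = 0.0131667.
Each month: B ← B·(1+r) − £269.45.
Month 1: interest £96.78; balance after payment £7,177.32.
Month 2: interest £94.50; balance after payment £7,002.38.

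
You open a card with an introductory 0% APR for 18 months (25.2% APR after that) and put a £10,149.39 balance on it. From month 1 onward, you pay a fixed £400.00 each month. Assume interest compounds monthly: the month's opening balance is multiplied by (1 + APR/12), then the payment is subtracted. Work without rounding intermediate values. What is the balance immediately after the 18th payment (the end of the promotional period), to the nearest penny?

Promo months 1–18 at r₀ = 0%/12 = 0; months 19+ at r₁ = 25.2%/12 = 0.021.
After month 18 (no interest yet): B = £10,149.39 − 18·£400.00 = £2,949.39.

£2,949.39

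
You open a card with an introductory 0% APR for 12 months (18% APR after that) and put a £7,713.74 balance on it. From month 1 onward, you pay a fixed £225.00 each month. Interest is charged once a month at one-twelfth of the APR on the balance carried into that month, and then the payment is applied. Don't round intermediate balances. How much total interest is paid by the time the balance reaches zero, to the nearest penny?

Promo months 1–12 at r₀ = 0%/12 = 0; months 13+ at r₁ = 18%/12 = 0.015.
After month 12 (no interest yet): B = £7,713.74 − 12·£225.00 = £5,013.74.
Then at r₁ with £225.00/mo: n₂ = −ln(1 − r₁·B/P)/ln(1+r₁) ≈ 27.33 → 28 more payments.
Total paid = 39·£225.00 + £73.62 = £8,848.62; interest = £8,848.62 − £7,713.74 = £1,134.88.

£1,134.88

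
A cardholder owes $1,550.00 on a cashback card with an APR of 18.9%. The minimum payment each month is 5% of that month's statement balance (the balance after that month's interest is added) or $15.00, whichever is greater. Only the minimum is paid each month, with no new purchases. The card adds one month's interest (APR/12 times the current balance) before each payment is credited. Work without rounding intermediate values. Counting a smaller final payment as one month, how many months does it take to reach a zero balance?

Monthly rate r = 18.9%/12 = 1.575% = 0.01575.
While 5% of the post-interest balance exceeds $15.00, each month B ← (B·(1+r))·(1 − 0.05), i.e. B shrinks by the factor (1+r)·0.95 = 0.96496.
This holds for months 1–47. Entering month 48 the balance is $289.95; 5% of the post-interest balance is now below $15.00, so the flat $15.00 minimum applies from here.
From month 48 a fixed $15.00 at rate r clears $289.95 in 24 more payments. Total: 47 + 24 = 71 months.

71 months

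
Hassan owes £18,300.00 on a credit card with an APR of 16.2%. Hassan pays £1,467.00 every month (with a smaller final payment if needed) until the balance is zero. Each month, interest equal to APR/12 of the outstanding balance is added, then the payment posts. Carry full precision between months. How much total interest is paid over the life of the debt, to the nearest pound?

Monthly rate r = 16.2%/12 = 1.35% = 0.0135.
Payoff takes n = ⌈−ln(1 − rB₀/P)/ln(1+r)⌉ = ⌈13.752⌉ = 14 payments; the last is £1,104.97.
Total paid = 13·£1,467.00 + £1,104.97 = £20,175.97.
Total interest = total paid − principal = £20,175.97 − £18,300.00 = £1,875.97.

£1,876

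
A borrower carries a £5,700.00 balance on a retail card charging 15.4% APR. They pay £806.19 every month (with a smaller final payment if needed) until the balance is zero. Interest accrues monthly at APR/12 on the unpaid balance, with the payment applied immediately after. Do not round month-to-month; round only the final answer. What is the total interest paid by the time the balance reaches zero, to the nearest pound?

£315

Monthly rate r = 15.4%/12 = 1.28333% = 0.0128333.
Payoff takes n = ⌈−ln(1 − rB₀/P)/ln(1+r)⌉ = ⌈7.459⌉ = 8 payments; the last is £371.59.
Total paid = 7·£806.19 + £371.59 = £6,014.92.
Total interest = total paid − principal = £6,014.92 − £5,700.00 = £314.92.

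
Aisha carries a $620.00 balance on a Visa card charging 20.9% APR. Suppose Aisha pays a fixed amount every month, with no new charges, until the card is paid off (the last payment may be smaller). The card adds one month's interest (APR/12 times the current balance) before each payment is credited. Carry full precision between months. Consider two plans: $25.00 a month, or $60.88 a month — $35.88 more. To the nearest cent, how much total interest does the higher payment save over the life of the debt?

$130.30

Monthly rate r = 20.9%/12 = 1.74167% = 0.0174167.
At $25.00/mo: n = ⌈−ln(1 − rB₀/P)/ln(1+r)⌉ = 33 payments (last $18.83); total interest = total paid − $620.00 = $198.83.
At $60.88/mo: 12 payments (last $18.85); total interest $68.53.
Interest saved = $198.83 − $68.53 = $130.30.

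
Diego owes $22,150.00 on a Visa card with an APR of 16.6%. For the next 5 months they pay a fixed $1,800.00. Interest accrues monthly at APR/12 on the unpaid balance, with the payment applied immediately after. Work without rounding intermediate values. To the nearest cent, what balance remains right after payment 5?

$14,472.55

Monthly rate r = 16.6%/12 = 1.38333% = 0.0138333.
Each month: B ← B·(1+r) − $1,800.00.
Month 1: interest $306.41; balance after payment $20,656.41.
Month 2: interest $285.75; balance after payment $19,142.16.
Month 3: interest $264.80; balance after payment $17,606.96.
Month 4: interest $243.56; balance after payment $16,050.52.
Month 5: interest $222.03; balance after payment $14,472.55.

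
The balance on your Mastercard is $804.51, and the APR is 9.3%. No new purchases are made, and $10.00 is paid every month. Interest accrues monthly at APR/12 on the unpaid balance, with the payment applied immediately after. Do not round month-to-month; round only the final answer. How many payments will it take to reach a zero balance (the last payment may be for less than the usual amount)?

Monthly rate r = 9.3%/12 = 0.775% = 0.00775.
Recurrence: B ← B·(1+r) − $10.00.
Month 1: interest $6.23; balance after payment $800.74.
Month 2: interest $6.21; balance after payment $796.95.
Closed form: n = −ln(1 − rB₀/P)/ln(1+r) = −ln(0.3765)/ln(1.00775) ≈ 126.530, so the balance reaches zero during payment 127.

127 payments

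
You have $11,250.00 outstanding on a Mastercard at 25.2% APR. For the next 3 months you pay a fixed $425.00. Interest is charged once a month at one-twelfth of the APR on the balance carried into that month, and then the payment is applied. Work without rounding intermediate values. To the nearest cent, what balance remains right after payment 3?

Monthly rate r = 25.2%/12 = 2.1% = 0.021.
Each month: B ← B·(1+r) − $425.00.
Month 1: interest $236.25; balance after payment $11,061.25.
Month 2: interest $232.29; balance after payment $10,868.54.
Month 3: interest $228.24; balance after payment $10,671.78.

$10,671.78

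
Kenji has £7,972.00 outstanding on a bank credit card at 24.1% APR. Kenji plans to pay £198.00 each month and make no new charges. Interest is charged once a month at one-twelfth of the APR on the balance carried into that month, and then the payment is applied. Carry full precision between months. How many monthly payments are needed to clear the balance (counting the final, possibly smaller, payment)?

84 payments

Monthly rate r = 24.1%/12 = 2.00833% = 0.0200833.
Recurrence: B ← B·(1+r) − £198.00.
Month 1: interest £160.10; balance after payment £7,934.10.
Month 2: interest £159.34; balance after payment £7,895.45.
Closed form: n = −ln(1 − rB₀/P)/ln(1+r) = −ln(0.19139)/ln(1.02008) ≈ 83.152, so the balance reaches zero during payment 84.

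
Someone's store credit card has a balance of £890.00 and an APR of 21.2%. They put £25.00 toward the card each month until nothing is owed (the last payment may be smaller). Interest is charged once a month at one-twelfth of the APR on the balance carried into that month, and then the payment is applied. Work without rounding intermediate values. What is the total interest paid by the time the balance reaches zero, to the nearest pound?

Monthly rate r = 21.2%/12 = 1.76667% = 0.0176667.
Payoff takes n = ⌈−ln(1 − rB₀/P)/ln(1+r)⌉ = ⌈56.610⌉ = 57 payments; the last is £15.30.
Total paid = 56·£25.00 + £15.30 = £1,415.30.
Total interest = total paid − principal = £1,415.30 − £890.00 = £525.30.

£525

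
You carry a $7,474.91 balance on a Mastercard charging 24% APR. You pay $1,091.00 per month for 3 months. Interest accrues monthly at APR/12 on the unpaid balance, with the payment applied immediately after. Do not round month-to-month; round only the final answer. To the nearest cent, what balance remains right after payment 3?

$4,593.54

Monthly rate r = 24%/12 = 2% = 0.02.
Each month: B ← B·(1+r) − $1,091.00.
Month 1: interest $149.50; balance after payment $6,533.41.
Month 2: interest $130.67; balance after payment $5,573.08.
Month 3: interest $111.46; balance after payment $4,593.54.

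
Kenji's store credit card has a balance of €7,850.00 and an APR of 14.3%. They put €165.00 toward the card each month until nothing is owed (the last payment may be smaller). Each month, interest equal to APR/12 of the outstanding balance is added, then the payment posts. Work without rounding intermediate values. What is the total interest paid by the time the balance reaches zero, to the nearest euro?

Monthly rate r = 14.3%/12 = 1.19167% = 0.0119167.
Payoff takes n = ⌈−ln(1 − rB₀/P)/ln(1+r)⌉ = ⌈70.646⌉ = 71 payments; the last is €106.83.
Total paid = 70·€165.00 + €106.83 = €11,656.83.
Total interest = total paid − principal = €11,656.83 − €7,850.00 = €3,806.83.

€3,807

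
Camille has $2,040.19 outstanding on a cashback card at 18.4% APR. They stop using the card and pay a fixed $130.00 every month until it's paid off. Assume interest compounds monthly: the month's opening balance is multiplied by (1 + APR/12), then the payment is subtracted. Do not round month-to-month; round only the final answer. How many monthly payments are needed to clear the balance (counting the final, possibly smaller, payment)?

19 payments

Monthly rate r = 18.4%/12 = 1.53333% = 0.0153333.
Recurrence: B ← B·(1+r) − $130.00.
Month 1: interest $31.28; balance after payment $1,941.47.
Month 2: interest $29.77; balance after payment $1,841.24.
Closed form: n = −ln(1 − rB₀/P)/ln(1+r) = −ln(0.75936)/ln(1.01533) ≈ 18.090, so the balance reaches zero during payment 19.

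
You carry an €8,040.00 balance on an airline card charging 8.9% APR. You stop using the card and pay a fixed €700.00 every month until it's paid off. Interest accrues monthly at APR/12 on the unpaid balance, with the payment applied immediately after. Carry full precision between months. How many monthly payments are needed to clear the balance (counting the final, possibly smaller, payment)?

Monthly rate r = 8.9%/12 = 0.741667% = 0.00741667.
Recurrence: B ← B·(1+r) − €700.00.
Month 1: interest €59.63; balance after payment €7,399.63.
Month 2: interest €54.88; balance after payment €6,754.51.
Closed form: n = −ln(1 − rB₀/P)/ln(1+r) = −ln(0.91481)/ln(1.00742) ≈ 12.049, so the balance reaches zero during payment 13.

13 months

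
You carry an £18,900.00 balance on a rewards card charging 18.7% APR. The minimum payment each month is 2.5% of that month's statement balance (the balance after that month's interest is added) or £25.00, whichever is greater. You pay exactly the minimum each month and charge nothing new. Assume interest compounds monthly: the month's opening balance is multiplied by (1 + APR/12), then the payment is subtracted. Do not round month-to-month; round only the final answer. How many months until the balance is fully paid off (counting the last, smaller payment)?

Monthly rate r = 18.7%/12 = 1.55833% = 0.0155833.
While 2.5% of the post-interest balance exceeds £25.00, each month B ← (B·(1+r))·(1 − 0.025), i.e. B shrinks by the factor (1+r)·0.975 = 0.99019.
This holds for months 1–300. Entering month 301 the balance is £982.92; 2.5% of the post-interest balance is now below £25.00, so the flat £25.00 minimum applies from here.
From month 301 a fixed £25.00 at rate r clears £982.92 in 62 more payments. Total: 300 + 62 = 362 months.

362 months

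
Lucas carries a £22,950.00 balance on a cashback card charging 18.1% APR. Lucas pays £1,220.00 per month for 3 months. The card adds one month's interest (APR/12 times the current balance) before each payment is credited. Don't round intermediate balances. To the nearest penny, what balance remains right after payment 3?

Monthly rate r = 18.1%/12 = 1.50833% = 0.0150833.
Each month: B ← B·(1+r) − £1,220.00.
Month 1: interest £346.16; balance after payment £22,076.16.
Month 2: interest £332.98; balance after payment £21,189.14.
Month 3: interest £319.60; balance after payment £20,288.75.

£20,288.75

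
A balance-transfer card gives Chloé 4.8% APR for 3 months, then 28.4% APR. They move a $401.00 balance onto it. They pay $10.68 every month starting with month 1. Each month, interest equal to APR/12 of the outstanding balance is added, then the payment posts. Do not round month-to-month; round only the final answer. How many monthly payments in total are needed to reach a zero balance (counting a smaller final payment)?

Promo months 1–3 at r₀ = 4.8%/12 = 0.004; months 4+ at r₁ = 28.4%/12 = 0.0236667.
After month 3: iterate B ← B·(1+r₀) − $10.68 for 3 months → $373.66.
Then at r₁ with $10.68/mo: n₂ = −ln(1 − r₁·B/P)/ln(1+r₁) ≈ 75.26 → 76 more payments.

79 months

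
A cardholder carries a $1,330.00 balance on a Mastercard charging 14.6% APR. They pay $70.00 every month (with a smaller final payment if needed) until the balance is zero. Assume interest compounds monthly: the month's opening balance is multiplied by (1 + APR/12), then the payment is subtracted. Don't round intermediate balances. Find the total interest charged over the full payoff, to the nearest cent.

Monthly rate r = 14.6%/12 = 1.21667% = 0.0121667.
Payoff takes n = ⌈−ln(1 − rB₀/P)/ln(1+r)⌉ = ⌈21.738⌉ = 22 payments; the last is $51.73.
Total paid = 21·$70.00 + $51.73 = $1,521.73.
Total interest = total paid − principal = $1,521.73 − $1,330.00 = $191.73.

$191.73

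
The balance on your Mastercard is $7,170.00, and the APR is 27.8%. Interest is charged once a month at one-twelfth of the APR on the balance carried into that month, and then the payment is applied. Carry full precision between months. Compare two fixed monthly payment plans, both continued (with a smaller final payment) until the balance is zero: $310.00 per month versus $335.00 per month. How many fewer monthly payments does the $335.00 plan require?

Monthly rate r = 27.8%/12 = 2.31667% = 0.0231667.
At $310.00/mo: n = ⌈−ln(1 − rB₀/P)/ln(1+r)⌉ = 34 payments (last $159.38); total interest = total paid − $7,170.00 = $3,219.38.
At $335.00/mo: 30 payments (last $302.88); total interest $2,847.88.
Payments saved = 34 − 30 = 4.

4 fewer payments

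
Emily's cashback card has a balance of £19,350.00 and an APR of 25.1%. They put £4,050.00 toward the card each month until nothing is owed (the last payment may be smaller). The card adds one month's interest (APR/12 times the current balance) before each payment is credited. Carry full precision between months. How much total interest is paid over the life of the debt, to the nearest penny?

£1,252.32

Monthly rate r = 25.1%/12 = 2.09167% = 0.0209167.
Payoff takes n = ⌈−ln(1 − rB₀/P)/ln(1+r)⌉ = ⌈5.086⌉ = 6 payments; the last is £352.32.
Total paid = 5·£4,050.00 + £352.32 = £20,602.32.
Total interest = total paid − principal = £20,602.32 − £19,350.00 = £1,252.32.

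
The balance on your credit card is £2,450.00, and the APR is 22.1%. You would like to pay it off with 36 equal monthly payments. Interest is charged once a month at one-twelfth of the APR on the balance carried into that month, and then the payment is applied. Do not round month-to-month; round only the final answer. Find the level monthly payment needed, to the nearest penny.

Monthly rate r = 22.1%/12 = 1.84167% = 0.0184167.
Level-payment amortization: P = B₀·r / (1 − (1+r)^(−n)) = 2450.00·0.0184167 / (1 − 1.01842^(−36)).
Denominator 1 − (1+r)^(−36) = 0.481579615.
P = 45.1208 / 0.481579615 ≈ 93.69.

£93.69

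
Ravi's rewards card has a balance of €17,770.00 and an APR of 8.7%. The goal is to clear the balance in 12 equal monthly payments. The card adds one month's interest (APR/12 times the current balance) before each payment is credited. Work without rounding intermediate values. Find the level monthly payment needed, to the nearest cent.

€1,551.54

Monthly rate r = 8.7%/12 = 0.725% = 0.00725.
Level-payment amortization: P = B₀·r / (1 − (1+r)^(−n)) = 17770.00·0.00725 / (1 − 1.00725^(−12)).
Denominator 1 − (1+r)^(−12) = 0.0830351519.
P = 128.832 / 0.0830351519 ≈ 1551.54.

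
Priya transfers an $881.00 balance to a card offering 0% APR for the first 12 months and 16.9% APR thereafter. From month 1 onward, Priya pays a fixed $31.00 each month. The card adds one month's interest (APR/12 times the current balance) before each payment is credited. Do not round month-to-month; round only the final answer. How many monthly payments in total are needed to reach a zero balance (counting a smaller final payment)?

31 payments

Promo months 1–12 at r₀ = 0%/12 = 0; months 13+ at r₁ = 16.9%/12 = 0.0140833.
After month 12 (no interest yet): B = $881.00 − 12·$31.00 = $509.00.
Then at r₁ with $31.00/mo: n₂ = −ln(1 − r₁·B/P)/ln(1+r₁) ≈ 18.80 → 19 more payments.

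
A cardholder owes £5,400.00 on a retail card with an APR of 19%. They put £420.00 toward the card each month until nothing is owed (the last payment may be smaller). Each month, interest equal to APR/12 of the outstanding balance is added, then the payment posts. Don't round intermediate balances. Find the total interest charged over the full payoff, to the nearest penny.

£686.36

Monthly rate r = 19%/12 = 1.58333% = 0.0158333.
Payoff takes n = ⌈−ln(1 − rB₀/P)/ln(1+r)⌉ = ⌈14.489⌉ = 15 payments; the last is £206.36.
Total paid = 14·£420.00 + £206.36 = £6,086.36.
Total interest = total paid − principal = £6,086.36 − £5,400.00 = £686.36.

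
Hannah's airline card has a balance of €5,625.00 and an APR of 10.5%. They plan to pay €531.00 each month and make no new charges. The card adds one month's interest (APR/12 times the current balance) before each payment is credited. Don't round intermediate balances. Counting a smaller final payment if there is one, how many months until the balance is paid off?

Monthly rate r = 10.5%/12 = 0.875% = 0.00875.
Recurrence: B ← B·(1+r) − €531.00.
Month 1: interest €49.22; balance after payment €5,143.22.
Month 2: interest €45.00; balance after payment €4,657.22.
Closed form: n = −ln(1 − rB₀/P)/ln(1+r) = −ln(0.90731)/ln(1.00875) ≈ 11.165, so the balance reaches zero during payment 12.

12 payments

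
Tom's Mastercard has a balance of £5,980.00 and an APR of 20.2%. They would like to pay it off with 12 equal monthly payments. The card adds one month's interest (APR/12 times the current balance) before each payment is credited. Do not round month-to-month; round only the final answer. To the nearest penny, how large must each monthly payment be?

Monthly rate r = 20.2%/12 = 1.68333% = 0.0168333.
Level-payment amortization: P = B₀·r / (1 − (1+r)^(−n)) = 5980.00·0.0168333 / (1 − 1.01683^(−12)).
Denominator 1 − (1+r)^(−12) = 0.181530115.
P = 100.663 / 0.181530115 ≈ 554.53.

£554.53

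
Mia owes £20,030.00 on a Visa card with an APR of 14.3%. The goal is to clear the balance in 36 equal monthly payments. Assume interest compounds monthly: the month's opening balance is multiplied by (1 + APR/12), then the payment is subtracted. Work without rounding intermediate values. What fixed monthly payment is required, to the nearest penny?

£687.50

Monthly rate r = 14.3%/12 = 1.19167% = 0.0119167.
Level-payment amortization: P = B₀·r / (1 − (1+r)^(−n)) = 20030.00·0.0119167 / (1 − 1.01192^(−36)).
Denominator 1 − (1+r)^(−36) = 0.347186635.
P = 238.691 / 0.347186635 ≈ 687.50.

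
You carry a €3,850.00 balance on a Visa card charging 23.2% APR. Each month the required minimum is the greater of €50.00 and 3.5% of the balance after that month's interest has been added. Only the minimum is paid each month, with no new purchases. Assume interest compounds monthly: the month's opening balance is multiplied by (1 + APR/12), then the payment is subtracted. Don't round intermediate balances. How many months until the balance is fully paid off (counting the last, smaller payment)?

Monthly rate r = 23.2%/12 = 1.93333% = 0.0193333.
While 3.5% of the post-interest balance exceeds €50.00, each month B ← (B·(1+r))·(1 − 0.035), i.e. B shrinks by the factor (1+r)·0.965 = 0.98366.
This holds for months 1–62. Entering month 63 the balance is €1,385.99; 3.5% of the post-interest balance is now below €50.00, so the flat €50.00 minimum applies from here.
From month 63 a fixed €50.00 at rate r clears €1,385.99 in 41 more payments. Total: 62 + 41 = 103 months.

103 months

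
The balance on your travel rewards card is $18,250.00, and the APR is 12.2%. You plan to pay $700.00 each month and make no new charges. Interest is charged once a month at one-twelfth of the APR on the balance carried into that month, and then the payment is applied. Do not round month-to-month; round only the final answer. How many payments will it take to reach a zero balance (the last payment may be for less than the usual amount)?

Monthly rate r = 12.2%/12 = 1.01667% = 0.0101667.
Recurrence: B ← B·(1+r) − $700.00.
Month 1: interest $185.54; balance after payment $17,735.54.
Month 2: interest $180.31; balance after payment $17,215.85.
Closed form: n = −ln(1 − rB₀/P)/ln(1+r) = −ln(0.73494)/ln(1.01017) ≈ 30.445, so the balance reaches zero during payment 31.

31 months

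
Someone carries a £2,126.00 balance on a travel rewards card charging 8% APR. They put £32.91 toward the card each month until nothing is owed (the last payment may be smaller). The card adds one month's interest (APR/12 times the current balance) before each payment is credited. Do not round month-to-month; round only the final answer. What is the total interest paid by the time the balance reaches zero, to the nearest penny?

Monthly rate r = 8%/12 = 0.666667% = 0.00666667.
Payoff takes n = ⌈−ln(1 − rB₀/P)/ln(1+r)⌉ = ⌈84.775⌉ = 85 payments; the last is £25.54.
Total paid = 84·£32.91 + £25.54 = £2,789.98.
Total interest = total paid − principal = £2,789.98 − £2,126.00 = £663.98.

£663.98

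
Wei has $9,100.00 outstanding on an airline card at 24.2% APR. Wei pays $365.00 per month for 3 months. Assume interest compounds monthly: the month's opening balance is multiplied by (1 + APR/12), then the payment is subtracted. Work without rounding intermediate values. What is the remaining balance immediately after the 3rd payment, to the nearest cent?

$8,544.50

Monthly rate r = 24.2%/12 = 2.01667% = 0.0201667.
Each month: B ← B·(1+r) − $365.00.
Month 1: interest $183.52; balance after payment $8,918.52.
Month 2: interest $179.86; balance after payment $8,733.37.
Month 3: interest $176.12; balance after payment $8,544.50.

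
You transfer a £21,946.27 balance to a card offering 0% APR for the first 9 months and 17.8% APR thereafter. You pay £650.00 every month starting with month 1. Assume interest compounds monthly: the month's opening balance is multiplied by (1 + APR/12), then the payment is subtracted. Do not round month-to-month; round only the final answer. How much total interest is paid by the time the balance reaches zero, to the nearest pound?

Promo months 1–9 at r₀ = 0%/12 = 0; months 10+ at r₁ = 17.8%/12 = 0.0148333.
After month 9 (no interest yet): B = £21,946.27 − 9·£650.00 = £16,096.27.
Then at r₁ with £650.00/mo: n₂ = −ln(1 − r₁·B/P)/ln(1+r₁) ≈ 31.09 → 32 more payments.
Total paid = 40·£650.00 + £59.66 = £26,059.66; interest = £26,059.66 − £21,946.27 = £4,113.39.

£4,113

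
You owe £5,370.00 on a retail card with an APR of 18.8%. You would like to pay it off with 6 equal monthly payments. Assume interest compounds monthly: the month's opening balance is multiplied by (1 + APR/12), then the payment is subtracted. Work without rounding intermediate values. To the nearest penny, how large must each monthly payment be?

Monthly rate r = 18.8%/12 = 1.56667% = 0.0156667.
Level-payment amortization: P = B₀·r / (1 − (1+r)^(−n)) = 5370.00·0.0156667 / (1 − 1.01567^(−6)).
Denominator 1 − (1+r)^(−6) = 0.0890536438.
P = 84.13 / 0.0890536438 ≈ 944.71.

£944.71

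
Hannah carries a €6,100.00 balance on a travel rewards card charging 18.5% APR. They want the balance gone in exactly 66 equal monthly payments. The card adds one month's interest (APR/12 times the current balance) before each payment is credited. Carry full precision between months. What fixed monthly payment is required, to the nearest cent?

Monthly rate r = 18.5%/12 = 1.54167% = 0.0154167.
Level-payment amortization: P = B₀·r / (1 − (1+r)^(−n)) = 6100.00·0.0154167 / (1 − 1.01542^(−66)).
Denominator 1 − (1+r)^(−66) = 0.635685022.
P = 94.0417 / 0.635685022 ≈ 147.94.

€147.94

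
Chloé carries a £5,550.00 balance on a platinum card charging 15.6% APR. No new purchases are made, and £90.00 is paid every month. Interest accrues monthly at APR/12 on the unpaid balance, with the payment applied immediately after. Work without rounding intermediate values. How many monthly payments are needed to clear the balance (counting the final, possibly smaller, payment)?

Monthly rate r = 15.6%/12 = 1.3% = 0.013.
Recurrence: B ← B·(1+r) − £90.00.
Month 1: interest £72.15; balance after payment £5,532.15.
Month 2: interest £71.92; balance after payment £5,514.07.
Closed form: n = −ln(1 − rB₀/P)/ln(1+r) = −ln(0.19833)/ln(1.013) ≈ 125.254, so the balance reaches zero during payment 126.

126 months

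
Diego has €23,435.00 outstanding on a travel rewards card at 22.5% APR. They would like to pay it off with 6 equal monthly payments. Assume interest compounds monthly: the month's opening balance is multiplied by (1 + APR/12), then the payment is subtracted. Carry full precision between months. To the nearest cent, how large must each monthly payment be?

€4,166.12

Monthly rate r = 22.5%/12 = 1.875% = 0.01875.
Level-payment amortization: P = B₀·r / (1 − (1+r)^(−n)) = 23435.00·0.01875 / (1 − 1.01875^(−6)).
Denominator 1 − (1+r)^(−6) = 0.10547132.
P = 439.406 / 0.10547132 ≈ 4166.12.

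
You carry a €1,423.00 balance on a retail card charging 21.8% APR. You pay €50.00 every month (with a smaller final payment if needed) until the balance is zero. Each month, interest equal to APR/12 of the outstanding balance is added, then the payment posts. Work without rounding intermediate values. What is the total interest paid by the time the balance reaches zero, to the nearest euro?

€598

Monthly rate r = 21.8%/12 = 1.81667% = 0.0181667.
Payoff takes n = ⌈−ln(1 − rB₀/P)/ln(1+r)⌉ = ⌈40.424⌉ = 41 payments; the last is €21.33.
Total paid = 40·€50.00 + €21.33 = €2,021.33.
Total interest = total paid − principal = €2,021.33 − €1,423.00 = €598.33.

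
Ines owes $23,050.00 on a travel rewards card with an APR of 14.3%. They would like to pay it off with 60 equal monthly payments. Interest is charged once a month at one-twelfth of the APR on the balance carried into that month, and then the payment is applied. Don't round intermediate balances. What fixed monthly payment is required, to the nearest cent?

$539.92

Monthly rate r = 14.3%/12 = 1.19167% = 0.0119167.
Level-payment amortization: P = B₀·r / (1 − (1+r)^(−n)) = 23050.00·0.0119167 / (1 − 1.01192^(−60)).
Denominator 1 − (1+r)^(−60) = 0.508735862.
P = 274.679 / 0.508735862 ≈ 539.92.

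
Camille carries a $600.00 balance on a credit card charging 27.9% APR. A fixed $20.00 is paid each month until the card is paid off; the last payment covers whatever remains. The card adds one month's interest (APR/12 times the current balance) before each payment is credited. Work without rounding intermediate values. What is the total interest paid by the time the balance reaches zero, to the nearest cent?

$440.45

Monthly rate r = 27.9%/12 = 2.325% = 0.02325.
Payoff takes n = ⌈−ln(1 − rB₀/P)/ln(1+r)⌉ = ⌈52.022⌉ = 53 payments; the last is $0.45.
Total paid = 52·$20.00 + $0.45 = $1,040.45.
Total interest = total paid − principal = $1,040.45 − $600.00 = $440.45.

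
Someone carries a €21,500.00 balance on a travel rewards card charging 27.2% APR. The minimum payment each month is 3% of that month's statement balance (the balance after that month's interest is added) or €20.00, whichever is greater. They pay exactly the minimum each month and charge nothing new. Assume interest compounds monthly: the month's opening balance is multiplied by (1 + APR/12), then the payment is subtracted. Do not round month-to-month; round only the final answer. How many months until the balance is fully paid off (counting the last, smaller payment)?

Monthly rate r = 27.2%/12 = 2.26667% = 0.0226667.
While 3% of the post-interest balance exceeds €20.00, each month B ← (B·(1+r))·(1 − 0.03), i.e. B shrinks by the factor (1+r)·0.97 = 0.99199.
This holds for months 1–435. Entering month 436 the balance is €649.35; 3% of the post-interest balance is now below €20.00, so the flat €20.00 minimum applies from here.
From month 436 a fixed €20.00 at rate r clears €649.35 in 60 more payments. Total: 435 + 60 = 495 months.

495 months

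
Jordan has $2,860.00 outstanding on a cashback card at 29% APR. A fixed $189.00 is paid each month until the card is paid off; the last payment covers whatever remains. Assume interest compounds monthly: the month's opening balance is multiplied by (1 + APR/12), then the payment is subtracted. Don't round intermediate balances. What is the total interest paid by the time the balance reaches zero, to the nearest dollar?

$743

Monthly rate r = 29%/12 = 2.41667% = 0.0241667.
Payoff takes n = ⌈−ln(1 − rB₀/P)/ln(1+r)⌉ = ⌈19.064⌉ = 20 payments; the last is $12.18.
Total paid = 19·$189.00 + $12.18 = $3,603.18.
Total interest = total paid − principal = $3,603.18 − $2,860.00 = $743.18.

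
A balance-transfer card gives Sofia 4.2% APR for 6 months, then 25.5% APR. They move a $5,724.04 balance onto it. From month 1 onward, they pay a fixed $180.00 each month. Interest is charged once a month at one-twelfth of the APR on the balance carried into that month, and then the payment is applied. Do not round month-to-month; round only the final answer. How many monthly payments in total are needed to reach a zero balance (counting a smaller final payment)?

46 months

Promo months 1–6 at r₀ = 4.2%/12 = 0.0035; months 7+ at r₁ = 25.5%/12 = 0.02125.
After month 6: iterate B ← B·(1+r₀) − $180.00 for 6 months → $4,755.81.
Then at r₁ with $180.00/mo: n₂ = −ln(1 − r₁·B/P)/ln(1+r₁) ≈ 39.20 → 40 more payments.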